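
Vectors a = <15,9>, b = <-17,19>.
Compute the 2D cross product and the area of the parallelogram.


cross = 15*19 - 9*(-17) = 285 + 153 = 438
Parallelogram area = |438| = 438

cross = 438, parallelogram area = 438


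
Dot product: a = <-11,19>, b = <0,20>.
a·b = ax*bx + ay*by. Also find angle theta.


a·b = -11*0 + 19*20 = 0 + 380 = 380
|a| = sqrt(121+361) = 21.9545
|b| = sqrt(0+400) = 20.0000
cos(theta) = 380/(sqrt(482)*sqrt(400)) = 380/sqrt(192800) = 0.865426
theta = arccos(380/sqrt(192800)) = 30.0686 degrees

a·b = 380, theta = 30.0686 deg


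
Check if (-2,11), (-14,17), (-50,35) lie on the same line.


-2*(17-35) - 14*(35-11) - 50*(11-17)
= 36 - 336 + 300 = 0

Yes, collinear (determinant = 0)


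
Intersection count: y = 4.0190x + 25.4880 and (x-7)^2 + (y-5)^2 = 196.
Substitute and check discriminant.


Substitute y = 4.0190x + 25.4880: (x-7)^2 + (4.0190x+25.4880-5)^2 = 196
Expand to Ax^2 + Bx + C = 0, where b-k = 20.488
A = 1+m^2 = 17.152361
B = 2(m(b-k) - h) = 2(4.0190*20.488 - 7) = 150.682544
C = h^2 + (b-k)^2 - r^2 = 49 + 419.758144 - 196 = 272.758144
disc = B^2-4AC = 22705.2291 - 18713.7846 = 3991.4445
disc > 0

2 intersection points


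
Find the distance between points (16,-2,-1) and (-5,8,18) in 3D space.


dx=-21, dy=10, dz=19
d = sqrt(441+100+361) = sqrt(902) = 30.0333

30.0333


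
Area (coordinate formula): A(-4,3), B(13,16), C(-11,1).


-4*(16-1) = -60
13*(1-3) = -26
-11*(3-16) = 143
sum = 57
Area = |57|/2 = 28.5000

28.5000 sq units


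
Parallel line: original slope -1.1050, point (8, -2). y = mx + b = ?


Parallel lines have equal slopes.
m2 = -1.1050
b2 = -2 + 1.1050*8 = 6.8400

y = -1.1050x + 6.8400


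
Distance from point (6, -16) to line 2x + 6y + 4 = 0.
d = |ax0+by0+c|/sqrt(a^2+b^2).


|2*6 + 6*(-16) + 4| = |-80| = 80
sqrt(4 + 36) = sqrt(40) = 6.3246
d = 80/sqrt(40) = 12.6491

12.6491


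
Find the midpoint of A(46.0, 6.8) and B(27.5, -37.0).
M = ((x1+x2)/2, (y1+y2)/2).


Mx = (46.0 + 27.5)/2 = 73.5/2 = 36.7500
My = (6.8 - 37.0)/2 = -30.2/2 = -15.1000

(36.7500, -15.1000)


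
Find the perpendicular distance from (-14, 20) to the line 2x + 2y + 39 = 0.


|2*(-14) + 2*20 + 39| = |51| = 51
sqrt(4 + 4) = sqrt(8) = 2.8284
d = 51/sqrt(8) = 18.0312

18.0312


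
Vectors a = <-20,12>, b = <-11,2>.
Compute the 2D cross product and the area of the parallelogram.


cross = -20*2 - 12*(-11) = -40 + 132 = 92
Parallelogram area = |92| = 92

cross = 92, parallelogram area = 92


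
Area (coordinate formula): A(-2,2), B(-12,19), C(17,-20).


-2*(19+ 20) = -78
-12*(-20-2) = 264
17*(2-19) = -289
sum = -103
Area = |-103|/2 = 51.5000

51.5000 sq units


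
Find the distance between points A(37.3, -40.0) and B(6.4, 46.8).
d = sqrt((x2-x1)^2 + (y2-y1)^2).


dx = 6.4 - 37.3 = -30.9
dy = 46.8 + 40.0 = 86.8
d = sqrt(954.81 + 7534.24) = sqrt(8489.05) = 92.1360

92.1360


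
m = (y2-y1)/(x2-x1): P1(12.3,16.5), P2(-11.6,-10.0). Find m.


dy = -10.0 - 16.5 = -26.5
dx = -11.6 - 12.3 = -23.9
m = -26.5/(-23.9) = 1.1088

m = 1.1088


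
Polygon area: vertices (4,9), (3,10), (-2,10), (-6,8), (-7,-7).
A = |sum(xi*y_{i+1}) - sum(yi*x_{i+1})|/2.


sum(xi*y_{i+1}) = 4*10 + 3*10 - 2*8 - 6*(-7) - 7*9 = 33
sum(yi*x_{i+1}) = 9*3 + 10*(-2) + 10*(-6) + 8*(-7) - 7*4 = -137
Area = |33 + 137|/2 = 170/2 = 85.0000

85.0000 sq units


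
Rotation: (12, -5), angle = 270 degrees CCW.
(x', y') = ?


cos(270) = 0, sin(270) = -1
x' = 12*0 + 5*(-1) = -5
y' = 12*(-1) - 5*0 = -12

(-5, -12)


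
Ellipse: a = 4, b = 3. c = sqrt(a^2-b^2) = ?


c^2 = 4^2 - 3^2 = 16 - 9 = 7
c = sqrt(7) = 2.6458

c = 2.6458


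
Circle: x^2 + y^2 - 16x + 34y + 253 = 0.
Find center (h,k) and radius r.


h = -D/2 = 16/2 = 8
k = -E/2 = -34/2 = -17
r^2 = h^2 + k^2 - F = 64 + 289 - 253 = 100
r = 10

Center (8, -17), radius = 10


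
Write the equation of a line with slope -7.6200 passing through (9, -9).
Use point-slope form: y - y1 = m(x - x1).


y + 9 = -7.6200(x - 9)
y = -7.6200x - 9 + 7.6200*9
y = -7.6200x + 59.5800

y = -7.6200x + 59.5800


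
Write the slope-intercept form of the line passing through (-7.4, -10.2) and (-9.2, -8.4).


m = (1.8)/(-1.8) = -1.0000
b = y1 - m*x1 = -10.2 - (1.8*(-7.4))/(-1.8) = -10.2 - 7.4000 = -17.6000

y = -1.0000x - 17.6000


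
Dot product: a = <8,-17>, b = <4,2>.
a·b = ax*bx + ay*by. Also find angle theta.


a·b = 8*4 - 17*2 = 32 - 34 = -2
|a| = sqrt(64+289) = 18.7883
|b| = sqrt(16+4) = 4.4721
cos(theta) = -2/(sqrt(353)*sqrt(20)) = -2/sqrt(7060) = -0.023803
theta = arccos(-2/sqrt(7060)) = 91.3639 degrees

a·b = -2, theta = 91.3639 deg


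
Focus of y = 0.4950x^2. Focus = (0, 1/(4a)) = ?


a = 0.4950
4a = 1.9800
focus = (0, 1/1.9800) = (0, 0.5051)

Focus = (0, 0.5051)


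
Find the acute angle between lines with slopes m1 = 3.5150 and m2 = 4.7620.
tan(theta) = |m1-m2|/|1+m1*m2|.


m1-m2 = -1.247
1+m1*m2 = 17.73843
tan(theta) = |-1.247/17.73843| = 0.070299
theta = arctan(|-1.247/17.73843|) = 4.0212 degrees (acute angle)

4.0212 degrees


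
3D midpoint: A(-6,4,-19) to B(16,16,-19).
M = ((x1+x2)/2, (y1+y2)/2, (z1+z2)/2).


Mx = (-6+16)/2 = 5.0000
My = (4+16)/2 = 10.0000
Mz = (-19- 19)/2 = -19.0000

M = (5.0000, 10.0000, -19.0000)


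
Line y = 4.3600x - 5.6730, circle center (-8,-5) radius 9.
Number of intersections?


Substitute y = 4.3600x - 5.6730: (x+ 8)^2 + (4.3600x- 5.6730+ 5)^2 = 81
Expand to Ax^2 + Bx + C = 0, where b-k = -0.673
A = 1+m^2 = 20.0096
B = 2(m(b-k) - h) = 2(4.3600*(-0.673) + 8) = 10.13144
C = h^2 + (b-k)^2 - r^2 = 64 + 0.452929 - 81 = -16.547071
disc = B^2-4AC = 102.6461 + 1324.4011 = 1427.0472
disc > 0

2 intersection points


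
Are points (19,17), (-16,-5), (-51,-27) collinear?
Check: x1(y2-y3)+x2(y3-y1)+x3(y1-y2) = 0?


19*(-5+ 27) - 16*(-27-17) - 51*(17+ 5)
= 418 + 704 - 1122 = 0

Yes, collinear (determinant = 0)


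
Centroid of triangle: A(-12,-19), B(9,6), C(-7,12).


Gx = (-12+9- 7)/3 = -10/3 = -3.3333
Gy = (-19+6+12)/3 = -1/3 = -0.3333

G = (-3.3333, -0.3333)


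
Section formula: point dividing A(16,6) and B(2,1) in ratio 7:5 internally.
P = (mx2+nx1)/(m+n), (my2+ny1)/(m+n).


Px = (7*2 + 5*16)/12 = 94/12 = 7.8333
Py = (7*1 + 5*6)/12 = 37/12 = 3.0833

P = (7.8333, 3.0833)


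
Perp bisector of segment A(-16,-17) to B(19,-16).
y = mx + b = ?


Midpoint = (1.5, -16.5)
Slope of AB = dy/dx = 1/35 = 0.0286
Perp slope = -dx/dy = -35/1 = -35.0000
b = My - (perp slope)*Mx = -16.5 + (35*1.5)/1 = -16.5 + 52.5000 = 36.0000

y = -35.0000x + 36.0000


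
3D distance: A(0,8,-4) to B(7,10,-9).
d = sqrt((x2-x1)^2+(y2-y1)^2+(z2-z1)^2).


dx=7, dy=2, dz=-5
d = sqrt(49+4+25) = sqrt(78) = 8.8318

8.8318


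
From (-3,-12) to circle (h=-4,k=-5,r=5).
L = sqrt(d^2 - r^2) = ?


d = sqrt((-3+ 4)^2 + (-12+ 5)^2) = sqrt(1+49) = 7.0711
L = sqrt(50.0000 - 25) = sqrt(25.0000) = 5.0000

5.0000


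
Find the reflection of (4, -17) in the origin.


Reflection rule for origin: (-x, -y)
(4, -17) -> (-4, 17)

(-4, 17)


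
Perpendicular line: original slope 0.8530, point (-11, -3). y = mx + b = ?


Perpendicular slope = -1/m1 = -1/0.8530 = -1.1723
b2 = y0 - m2*x0 = -3 - 11/0.8530 = -3 - 12.8957 = -15.8957

y = -1.1723x - 15.8957


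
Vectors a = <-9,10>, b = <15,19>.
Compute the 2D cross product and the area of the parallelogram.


cross = -9*19 - 10*15 = -171 - 150 = -321
Parallelogram area = |-321| = 321

cross = -321, parallelogram area = 321


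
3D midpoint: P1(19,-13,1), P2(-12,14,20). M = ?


Mx = (19- 12)/2 = 3.5000
My = (-13+14)/2 = 0.5000
Mz = (1+20)/2 = 10.5000

M = (3.5000, 0.5000, 10.5000)


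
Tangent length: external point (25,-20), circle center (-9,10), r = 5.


d = sqrt((25+ 9)^2 + (-20-10)^2) = sqrt(1156+900) = 45.3431
L = sqrt(2056.0000 - 25) = sqrt(2031.0000) = 45.0666

45.0666


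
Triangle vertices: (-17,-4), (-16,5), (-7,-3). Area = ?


-17*(5+ 3) = -136
-16*(-3+ 4) = -16
-7*(-4-5) = 63
sum = -89
Area = |-89|/2 = 44.5000

44.5000 sq units


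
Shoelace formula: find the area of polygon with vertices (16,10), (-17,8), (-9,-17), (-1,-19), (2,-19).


sum(xi*y_{i+1}) = 16*8 - 17*(-17) - 9*(-19) - 1*(-19) + 2*10 = 627
sum(yi*x_{i+1}) = 10*(-17) + 8*(-9) - 17*(-1) - 19*2 - 19*16 = -567
Area = |627 + 567|/2 = 1194/2 = 597.0000

597.0000 sq units


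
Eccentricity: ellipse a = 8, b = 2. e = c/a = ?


c = sqrt(64-4) = sqrt(60) = 7.7460
e = c/a = sqrt(60)/8 = 0.9682

e = 0.9682


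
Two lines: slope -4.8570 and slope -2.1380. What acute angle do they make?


m1-m2 = -2.719
1+m1*m2 = 11.384266
tan(theta) = |-2.719/11.384266| = 0.238838
theta = arctan(|-2.719/11.384266|) = 13.4328 degrees (acute angle)

13.4328 degrees


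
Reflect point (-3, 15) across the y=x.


Reflection rule for y=x: (y, x)
(-3, 15) -> (15, -3)

(15, -3)


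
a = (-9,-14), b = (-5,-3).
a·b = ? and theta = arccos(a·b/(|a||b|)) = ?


a·b = -9*(-5) - 14*(-3) = 45 + 42 = 87
|a| = sqrt(81+196) = 16.6433
|b| = sqrt(25+9) = 5.8310
cos(theta) = 87/(sqrt(277)*sqrt(34)) = 87/sqrt(9418) = 0.896479
theta = arccos(87/sqrt(9418)) = 26.3010 degrees

a·b = 87, theta = 26.3010 deg


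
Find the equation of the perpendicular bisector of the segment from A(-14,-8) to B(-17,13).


Midpoint = (-15.5, 2.5)
Slope of AB = dy/dx = 21/(-3) = -7.0000
Perp slope = -dx/dy = 3/21 = 0.1429
b = My - (perp slope)*Mx = 2.5 + (-3*(-15.5))/21 = 2.5 + 2.2143 = 4.7143

y = 0.1429x + 4.7143


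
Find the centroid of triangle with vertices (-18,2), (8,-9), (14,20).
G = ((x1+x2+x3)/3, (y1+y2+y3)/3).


Gx = (-18+8+14)/3 = 4/3 = 1.3333
Gy = (2- 9+20)/3 = 13/3 = 4.3333

G = (1.3333, 4.3333)


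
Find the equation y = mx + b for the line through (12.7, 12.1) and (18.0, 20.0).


m = (7.9)/(5.3) = 1.4906
b = y1 - m*x1 = 12.1 - (7.9*12.7)/(5.3) = 12.1 - 18.9302 = -6.8302

y = 1.4906x - 6.8302


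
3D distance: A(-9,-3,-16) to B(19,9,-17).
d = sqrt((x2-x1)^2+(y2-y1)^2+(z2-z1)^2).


dx=28, dy=12, dz=-1
d = sqrt(784+144+1) = sqrt(929) = 30.4795

30.4795


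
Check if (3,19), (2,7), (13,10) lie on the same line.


3*(7-10) + 2*(10-19) + 13*(19-7)
= -9 - 18 + 156 = 129

No, not collinear (determinant = 129)


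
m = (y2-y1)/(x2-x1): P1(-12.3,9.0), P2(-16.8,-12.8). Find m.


dy = -12.8 - 9.0 = -21.8
dx = -16.8 + 12.3 = -4.5
m = -21.8/(-4.5) = 4.8444

m = 4.8444


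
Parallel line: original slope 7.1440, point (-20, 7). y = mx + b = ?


Parallel lines have equal slopes.
m2 = 7.1440
b2 = 7 - 7.1440*(-20) = 149.8800

y = 7.1440x + 149.8800


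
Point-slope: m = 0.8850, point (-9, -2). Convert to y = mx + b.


y + 2 = 0.8850(x + 9)
y = 0.8850x - 2 - 0.8850*(-9)
y = 0.8850x + 5.9650

y = 0.8850x + 5.9650


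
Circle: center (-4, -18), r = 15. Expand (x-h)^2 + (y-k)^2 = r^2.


(x+ 4)^2 + (y+ 18)^2 = 15^2
D = -2h = 8, E = -2k = 36
F = h^2+k^2-r^2 = 16+324-225 = 115

x^2 + y^2 + 8x + 36y + 115 = 0


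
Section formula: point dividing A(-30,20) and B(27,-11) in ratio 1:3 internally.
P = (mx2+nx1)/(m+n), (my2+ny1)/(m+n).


Px = (1*27 + 3*(-30))/4 = -63/4 = -15.7500
Py = (1*(-11) + 3*20)/4 = 49/4 = 12.2500

P = (-15.7500, 12.2500)


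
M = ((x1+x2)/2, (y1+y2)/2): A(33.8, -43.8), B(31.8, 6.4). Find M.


Mx = (33.8 + 31.8)/2 = 65.6/2 = 32.8000
My = (-43.8 + 6.4)/2 = -37.4/2 = -18.7000

(32.8000, -18.7000)


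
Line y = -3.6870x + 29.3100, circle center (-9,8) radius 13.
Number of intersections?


Substitute y = -3.6870x + 29.3100: (x+ 9)^2 + (-3.6870x+29.3100-8)^2 = 169
Expand to Ax^2 + Bx + C = 0, where b-k = 21.31
A = 1+m^2 = 14.593969
B = 2(m(b-k) - h) = 2(-3.6870*21.31 + 9) = -139.13994
C = h^2 + (b-k)^2 - r^2 = 81 + 454.1161 - 169 = 366.1161
disc = B^2-4AC = 19359.9229 - 21372.3481 = -2012.4252
disc < 0

0 intersection points


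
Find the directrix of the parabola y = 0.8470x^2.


a = 0.8470
1/(4a) = 0.2952
directrix: y = -0.2952 = -0.2952

y = -0.2952


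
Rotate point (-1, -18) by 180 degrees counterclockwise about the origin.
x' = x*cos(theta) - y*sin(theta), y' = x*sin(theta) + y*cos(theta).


cos(180) = -1, sin(180) = 0
x' = -1*(-1) + 18*0 = 1
y' = -1*0 - 18*(-1) = 18

(1, 18)


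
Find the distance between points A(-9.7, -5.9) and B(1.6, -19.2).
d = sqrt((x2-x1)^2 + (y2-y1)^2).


dx = 1.6 + 9.7 = 11.3
dy = -19.2 + 5.9 = -13.3
d = sqrt(127.69 + 176.89) = sqrt(304.58) = 17.4522

17.4522


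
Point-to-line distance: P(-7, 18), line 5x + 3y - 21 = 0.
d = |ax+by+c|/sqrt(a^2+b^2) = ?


|5*(-7) + 3*18 - 21| = |-2| = 2
sqrt(25 + 9) = sqrt(34) = 5.8310
d = 2/sqrt(34) = 0.3430

0.3430


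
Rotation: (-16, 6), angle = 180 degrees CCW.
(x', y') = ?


cos(180) = -1, sin(180) = 0
x' = -16*(-1) - 6*0 = 16
y' = -16*0 + 6*(-1) = -6

(16, -6)


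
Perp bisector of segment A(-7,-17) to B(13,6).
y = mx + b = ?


Midpoint = (3, -5.5)
Slope of AB = dy/dx = 23/20 = 1.1500
Perp slope = -dx/dy = -20/23 = -0.8696
b = My - (perp slope)*Mx = -5.5 + (20*3)/23 = -5.5 + 2.6087 = -2.8913

y = -0.8696x - 2.8913


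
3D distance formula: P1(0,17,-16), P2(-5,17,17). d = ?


dx=-5, dy=0, dz=33
d = sqrt(25+0+1089) = sqrt(1114) = 33.3766

33.3766


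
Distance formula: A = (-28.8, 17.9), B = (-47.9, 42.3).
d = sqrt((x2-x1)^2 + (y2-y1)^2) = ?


dx = -47.9 + 28.8 = -19.1
dy = 42.3 - 17.9 = 24.4
d = sqrt(364.81 + 595.36) = sqrt(960.17) = 30.9866

30.9866


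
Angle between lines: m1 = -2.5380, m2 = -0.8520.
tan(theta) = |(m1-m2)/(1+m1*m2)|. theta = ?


m1-m2 = -1.686
1+m1*m2 = 3.162376
tan(theta) = |-1.686/3.162376| = 0.533143
theta = arctan(|-1.686/3.162376|) = 28.0640 degrees (acute angle)

28.0640 degrees


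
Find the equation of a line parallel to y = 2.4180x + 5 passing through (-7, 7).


Parallel lines have equal slopes.
m2 = 2.4180
b2 = 7 - 2.4180*(-7) = 23.9260

y = 2.4180x + 23.9260


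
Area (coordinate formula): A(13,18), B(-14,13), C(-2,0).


13*(13-0) = 169
-14*(0-18) = 252
-2*(18-13) = -10
sum = 411
Area = |411|/2 = 205.5000

205.5000 sq units


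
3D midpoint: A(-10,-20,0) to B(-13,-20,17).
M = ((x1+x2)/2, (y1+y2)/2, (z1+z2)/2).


Mx = (-10- 13)/2 = -11.5000
My = (-20- 20)/2 = -20.0000
Mz = (0+17)/2 = 8.5000

M = (-11.5000, -20.0000, 8.5000)


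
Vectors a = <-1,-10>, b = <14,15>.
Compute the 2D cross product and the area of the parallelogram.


cross = -1*15 + 10*14 = -15 + 140 = 125
Parallelogram area = |125| = 125

cross = 125, parallelogram area = 125


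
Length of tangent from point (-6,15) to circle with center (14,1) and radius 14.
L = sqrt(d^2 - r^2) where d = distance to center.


d = sqrt((-6-14)^2 + (15-1)^2) = sqrt(400+196) = 24.4131
L = sqrt(596.0000 - 196) = sqrt(400.0000) = 20.0000

20.0000


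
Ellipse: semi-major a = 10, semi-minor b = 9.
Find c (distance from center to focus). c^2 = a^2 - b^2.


c^2 = 10^2 - 9^2 = 100 - 81 = 19
c = sqrt(19) = 4.3589

c = 4.3589


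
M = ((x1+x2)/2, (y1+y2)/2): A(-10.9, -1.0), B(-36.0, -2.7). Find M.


Mx = (-10.9 - 36.0)/2 = -46.9/2 = -23.4500
My = (-1.0 - 2.7)/2 = -3.7/2 = -1.8500

(-23.4500, -1.8500)


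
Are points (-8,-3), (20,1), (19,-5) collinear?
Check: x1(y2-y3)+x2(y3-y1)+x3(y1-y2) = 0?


-8*(1+ 5) + 20*(-5+ 3) + 19*(-3-1)
= -48 - 40 - 76 = -164

No, not collinear (determinant = -164)


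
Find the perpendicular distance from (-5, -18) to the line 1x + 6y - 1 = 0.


|1*(-5) + 6*(-18) - 1| = |-114| = 114
sqrt(1 + 36) = sqrt(37) = 6.0828
d = 114/sqrt(37) = 18.7415

18.7415


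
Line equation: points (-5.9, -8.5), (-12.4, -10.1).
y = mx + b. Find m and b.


m = (-1.6)/(-6.5) = 0.2462
b = y1 - m*x1 = -8.5 - (-1.6*(-5.9))/(-6.5) = -8.5 + 1.4523 = -7.0477

y = 0.2462x - 7.0477


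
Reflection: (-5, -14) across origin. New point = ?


Reflection rule for origin: (-x, -y)
(-5, -14) -> (5, 14)

(5, 14)


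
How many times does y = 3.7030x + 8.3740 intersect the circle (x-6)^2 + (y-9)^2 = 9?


Substitute y = 3.7030x + 8.3740: (x-6)^2 + (3.7030x+8.3740-9)^2 = 9
Expand to Ax^2 + Bx + C = 0, where b-k = -0.626
A = 1+m^2 = 14.712209
B = 2(m(b-k) - h) = 2(3.7030*(-0.626) - 6) = -16.636156
C = h^2 + (b-k)^2 - r^2 = 36 + 0.391876 - 9 = 27.391876
disc = B^2-4AC = 276.7617 - 1611.9800 = -1335.2183
disc < 0

0 intersection points


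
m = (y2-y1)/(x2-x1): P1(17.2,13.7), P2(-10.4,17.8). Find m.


dy = 17.8 - 13.7 = 4.1
dx = -10.4 - 17.2 = -27.6
m = 4.1/(-27.6) = -0.1486

m = -0.1486


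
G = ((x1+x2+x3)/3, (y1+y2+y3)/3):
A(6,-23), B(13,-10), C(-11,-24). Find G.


Gx = (6+13- 11)/3 = 8/3 = 2.6667
Gy = (-23- 10- 24)/3 = -57/3 = -19.0000

G = (2.6667, -19.0000)


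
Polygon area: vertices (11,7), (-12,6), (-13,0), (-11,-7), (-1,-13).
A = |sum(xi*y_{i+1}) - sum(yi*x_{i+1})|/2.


sum(xi*y_{i+1}) = 11*6 - 12*0 - 13*(-7) - 11*(-13) - 1*7 = 293
sum(yi*x_{i+1}) = 7*(-12) + 6*(-13) + 0*(-11) - 7*(-1) - 13*11 = -298
Area = |293 + 298|/2 = 591/2 = 295.5000

295.5000 sq units


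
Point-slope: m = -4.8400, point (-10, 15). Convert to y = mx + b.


y - 15 = -4.8400(x + 10)
y = -4.8400x + 15 + 4.8400*(-10)
y = -4.8400x - 33.4000

y = -4.8400x - 33.4000


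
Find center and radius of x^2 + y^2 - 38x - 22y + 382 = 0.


h = -D/2 = 38/2 = 19
k = -E/2 = 22/2 = 11
r^2 = h^2 + k^2 - F = 361 + 121 - 382 = 100
r = 10

Center (19, 11), radius = 10


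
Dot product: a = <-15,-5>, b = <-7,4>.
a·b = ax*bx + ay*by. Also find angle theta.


a·b = -15*(-7) - 5*4 = 105 - 20 = 85
|a| = sqrt(225+25) = 15.8114
|b| = sqrt(49+16) = 8.0623
cos(theta) = 85/(sqrt(250)*sqrt(65)) = 85/sqrt(16250) = 0.666795
theta = arccos(85/sqrt(16250)) = 48.1798 degrees

a·b = 85, theta = 48.1798 deg


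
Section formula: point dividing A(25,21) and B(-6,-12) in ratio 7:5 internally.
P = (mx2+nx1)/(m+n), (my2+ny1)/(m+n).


Px = (7*(-6) + 5*25)/12 = 83/12 = 6.9167
Py = (7*(-12) + 5*21)/12 = 21/12 = 1.7500

P = (6.9167, 1.7500)


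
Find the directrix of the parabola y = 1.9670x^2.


a = 1.9670
1/(4a) = 0.1271
directrix: y = -0.1271 = -0.1271

y = -0.1271


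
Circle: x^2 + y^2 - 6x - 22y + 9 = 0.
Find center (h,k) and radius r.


h = -D/2 = 6/2 = 3
k = -E/2 = 22/2 = 11
r^2 = h^2 + k^2 - F = 9 + 121 - 9 = 121
r = 11

Center (3, 11), radius = 11


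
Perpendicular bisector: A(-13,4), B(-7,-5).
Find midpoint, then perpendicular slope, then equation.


Midpoint = (-10, -0.5)
Slope of AB = dy/dx = -9/6 = -1.5000
Perp slope = -dx/dy = 6/9 = 0.6667
b = My - (perp slope)*Mx = -0.5 + (6*(-10))/(-9) = -0.5 + 6.6667 = 6.1667

y = 0.6667x + 6.1667


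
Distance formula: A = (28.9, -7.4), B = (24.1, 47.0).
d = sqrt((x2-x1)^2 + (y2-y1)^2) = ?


dx = 24.1 - 28.9 = -4.8
dy = 47.0 + 7.4 = 54.4
d = sqrt(23.04 + 2959.36) = sqrt(2982.4) = 54.6114

54.6114


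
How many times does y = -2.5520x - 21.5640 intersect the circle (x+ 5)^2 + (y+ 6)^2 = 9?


Substitute y = -2.5520x - 21.5640: (x+ 5)^2 + (-2.5520x- 21.5640+ 6)^2 = 9
Expand to Ax^2 + Bx + C = 0, where b-k = -15.564
A = 1+m^2 = 7.512704
B = 2(m(b-k) - h) = 2(-2.5520*(-15.564) + 5) = 89.438656
C = h^2 + (b-k)^2 - r^2 = 25 + 242.238096 - 9 = 258.238096
disc = B^2-4AC = 7999.2732 - 7760.2655 = 239.0077
disc > 0

2 intersection points


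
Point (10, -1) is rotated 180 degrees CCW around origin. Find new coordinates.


cos(180) = -1, sin(180) = 0
x' = 10*(-1) + 1*0 = -10
y' = 10*0 - 1*(-1) = 1

(-10, 1)


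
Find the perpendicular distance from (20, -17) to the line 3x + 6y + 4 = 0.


|3*20 + 6*(-17) + 4| = |-38| = 38
sqrt(9 + 36) = sqrt(45) = 6.7082
d = 38/sqrt(45) = 5.6647

5.6647


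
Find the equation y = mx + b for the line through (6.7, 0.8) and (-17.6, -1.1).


m = (-1.9)/(-24.3) = 0.0782
b = y1 - m*x1 = 0.8 - (-1.9*6.7)/(-24.3) = 0.8 - 0.5239 = 0.2761

y = 0.0782x + 0.2761


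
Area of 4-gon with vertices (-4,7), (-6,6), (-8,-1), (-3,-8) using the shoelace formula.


sum(xi*y_{i+1}) = -4*6 - 6*(-1) - 8*(-8) - 3*7 = 25
sum(yi*x_{i+1}) = 7*(-6) + 6*(-8) - 1*(-3) - 8*(-4) = -55
Area = |25 + 55|/2 = 80/2 = 40.0000

40.0000 sq units


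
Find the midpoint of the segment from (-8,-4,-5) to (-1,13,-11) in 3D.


Mx = (-8- 1)/2 = -4.5000
My = (-4+13)/2 = 4.5000
Mz = (-5- 11)/2 = -8.0000

M = (-4.5000, 4.5000, -8.0000)


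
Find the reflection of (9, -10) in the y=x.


Reflection rule for y=x: (y, x)
(9, -10) -> (-10, 9)

(-10, 9)


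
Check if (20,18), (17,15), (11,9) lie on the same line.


20*(15-9) + 17*(9-18) + 11*(18-15)
= 120 - 153 + 33 = 0

Yes, collinear (determinant = 0)


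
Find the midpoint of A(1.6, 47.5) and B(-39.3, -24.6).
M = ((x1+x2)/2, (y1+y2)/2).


Mx = (1.6 - 39.3)/2 = -37.7/2 = -18.8500
My = (47.5 - 24.6)/2 = 22.9/2 = 11.4500

(-18.8500, 11.4500)


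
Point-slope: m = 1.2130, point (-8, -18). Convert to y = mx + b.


y + 18 = 1.2130(x + 8)
y = 1.2130x - 18 - 1.2130*(-8)
y = 1.2130x - 8.2960

y = 1.2130x - 8.2960


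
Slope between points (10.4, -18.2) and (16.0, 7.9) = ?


dy = 7.9 + 18.2 = 26.1
dx = 16.0 - 10.4 = 5.6
m = 26.1/5.6 = 4.6607

m = 4.6607


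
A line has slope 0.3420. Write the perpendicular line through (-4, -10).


Perpendicular slope = -1/m1 = -1/0.3420 = -2.9240
b2 = y0 - m2*x0 = -10 - 4/0.3420 = -10 - 11.6959 = -21.6959

y = -2.9240x - 21.6959


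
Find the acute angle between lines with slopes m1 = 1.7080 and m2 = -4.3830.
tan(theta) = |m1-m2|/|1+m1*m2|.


m1-m2 = 6.091
1+m1*m2 = -6.486164
tan(theta) = |6.091/(-6.486164)| = 0.939076
theta = arctan(|6.091/(-6.486164)|) = 43.2004 degrees (acute angle)

43.2004 degrees


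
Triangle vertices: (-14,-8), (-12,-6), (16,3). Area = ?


-14*(-6-3) = 126
-12*(3+ 8) = -132
16*(-8+ 6) = -32
sum = -38
Area = |-38|/2 = 19.0000

19.0000 sq units


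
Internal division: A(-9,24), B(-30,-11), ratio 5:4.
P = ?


Px = (5*(-30) + 4*(-9))/9 = -186/9 = -20.6667
Py = (5*(-11) + 4*24)/9 = 41/9 = 4.5556

P = (-20.6667, 4.5556)


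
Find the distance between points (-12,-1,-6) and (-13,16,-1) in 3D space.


dx=-1, dy=17, dz=5
d = sqrt(1+289+25) = sqrt(315) = 17.7482

17.7482


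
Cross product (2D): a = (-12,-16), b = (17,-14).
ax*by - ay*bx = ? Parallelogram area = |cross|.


cross = -12*(-14) + 16*17 = 168 + 272 = 440
Parallelogram area = |440| = 440

cross = 440, parallelogram area = 440


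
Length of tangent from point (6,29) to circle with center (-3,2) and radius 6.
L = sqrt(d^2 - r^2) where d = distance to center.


d = sqrt((6+ 3)^2 + (29-2)^2) = sqrt(81+729) = 28.4605
L = sqrt(810.0000 - 36) = sqrt(774.0000) = 27.8209

27.8209


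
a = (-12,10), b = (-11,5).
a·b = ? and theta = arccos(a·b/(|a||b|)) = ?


a·b = -12*(-11) + 10*5 = 132 + 50 = 182
|a| = sqrt(144+100) = 15.6205
|b| = sqrt(121+25) = 12.0830
cos(theta) = 182/(sqrt(244)*sqrt(146)) = 182/sqrt(35624) = 0.964273
theta = arccos(182/sqrt(35624)) = 15.3616 degrees

a·b = 182, theta = 15.3616 deg


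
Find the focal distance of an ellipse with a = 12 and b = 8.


c^2 = 12^2 - 8^2 = 144 - 64 = 80
c = sqrt(80) = 8.9443

c = 8.9443


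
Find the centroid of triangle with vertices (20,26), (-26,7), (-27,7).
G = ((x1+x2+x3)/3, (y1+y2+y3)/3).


Gx = (20- 26- 27)/3 = -33/3 = -11.0000
Gy = (26+7+7)/3 = 40/3 = 13.3333

G = (-11.0000, 13.3333)


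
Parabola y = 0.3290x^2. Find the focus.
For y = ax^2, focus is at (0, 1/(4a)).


a = 0.3290
4a = 1.3160
focus = (0, 1/1.3160) = (0, 0.7599)

Focus = (0, 0.7599)


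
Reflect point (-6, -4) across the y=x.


Reflection rule for y=x: (y, x)
(-6, -4) -> (-4, -6)

(-4, -6)


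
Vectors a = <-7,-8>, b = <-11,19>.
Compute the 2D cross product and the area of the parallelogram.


cross = -7*19 + 8*(-11) = -133 - 88 = -221
Parallelogram area = |-221| = 221

cross = -221, parallelogram area = 221


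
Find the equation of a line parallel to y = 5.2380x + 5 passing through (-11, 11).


Parallel lines have equal slopes.
m2 = 5.2380
b2 = 11 - 5.2380*(-11) = 68.6180

y = 5.2380x + 68.6180


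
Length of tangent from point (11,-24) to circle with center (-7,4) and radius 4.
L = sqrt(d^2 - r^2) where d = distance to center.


d = sqrt((11+ 7)^2 + (-24-4)^2) = sqrt(324+784) = 33.2866
L = sqrt(1108.0000 - 16) = sqrt(1092.0000) = 33.0454

33.0454


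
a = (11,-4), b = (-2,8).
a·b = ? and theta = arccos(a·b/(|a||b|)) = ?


a·b = 11*(-2) - 4*8 = -22 - 32 = -54
|a| = sqrt(121+16) = 11.7047
|b| = sqrt(4+64) = 8.2462
cos(theta) = -54/(sqrt(137)*sqrt(68)) = -54/sqrt(9316) = -0.559473
theta = arccos(-54/sqrt(9316)) = 124.0193 degrees

a·b = -54, theta = 124.0193 deg


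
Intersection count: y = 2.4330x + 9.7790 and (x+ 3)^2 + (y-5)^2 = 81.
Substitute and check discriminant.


Substitute y = 2.4330x + 9.7790: (x+ 3)^2 + (2.4330x+9.7790-5)^2 = 81
Expand to Ax^2 + Bx + C = 0, where b-k = 4.779
A = 1+m^2 = 6.919489
B = 2(m(b-k) - h) = 2(2.4330*4.779 + 3) = 29.254614
C = h^2 + (b-k)^2 - r^2 = 9 + 22.838841 - 81 = -49.161159
disc = B^2-4AC = 855.8324 + 1360.6804 = 2216.5128
disc > 0

2 intersection points


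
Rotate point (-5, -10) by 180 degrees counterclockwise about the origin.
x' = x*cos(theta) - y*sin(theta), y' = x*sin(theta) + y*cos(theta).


cos(180) = -1, sin(180) = 0
x' = -5*(-1) + 10*0 = 5
y' = -5*0 - 10*(-1) = 10

(5, 10)


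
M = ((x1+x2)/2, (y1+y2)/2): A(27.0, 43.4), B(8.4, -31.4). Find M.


Mx = (27.0 + 8.4)/2 = 35.4/2 = 17.7000
My = (43.4 - 31.4)/2 = 12.0/2 = 6.0000

(17.7000, 6.0000)


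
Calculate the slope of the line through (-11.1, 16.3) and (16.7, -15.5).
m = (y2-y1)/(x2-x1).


dy = -15.5 - 16.3 = -31.8
dx = 16.7 + 11.1 = 27.8
m = -31.8/27.8 = -1.1439

m = -1.1439


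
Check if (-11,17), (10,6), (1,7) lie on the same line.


-11*(6-7) + 10*(7-17) + 1*(17-6)
= 11 - 100 + 11 = -78

No, not collinear (determinant = -78)


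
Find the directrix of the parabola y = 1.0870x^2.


a = 1.0870
1/(4a) = 0.2300
directrix: y = -0.2300 = -0.2300

y = -0.2300


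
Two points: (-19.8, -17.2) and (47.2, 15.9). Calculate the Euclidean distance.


dx = 47.2 + 19.8 = 67.0
dy = 15.9 + 17.2 = 33.1
d = sqrt(4489.0 + 1095.61) = sqrt(5584.61) = 74.7302

74.7302


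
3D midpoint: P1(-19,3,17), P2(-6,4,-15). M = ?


Mx = (-19- 6)/2 = -12.5000
My = (3+4)/2 = 3.5000
Mz = (17- 15)/2 = 1.0000

M = (-12.5000, 3.5000, 1.0000)


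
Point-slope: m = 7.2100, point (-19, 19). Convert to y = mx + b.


y - 19 = 7.2100(x + 19)
y = 7.2100x + 19 - 7.2100*(-19)
y = 7.2100x + 155.9900

y = 7.2100x + 155.9900


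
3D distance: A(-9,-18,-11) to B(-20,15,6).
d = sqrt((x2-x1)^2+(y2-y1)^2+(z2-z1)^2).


dx=-11, dy=33, dz=17
d = sqrt(121+1089+289) = sqrt(1499) = 38.7169

38.7169


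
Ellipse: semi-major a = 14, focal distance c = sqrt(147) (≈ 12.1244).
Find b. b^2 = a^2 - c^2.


b^2 = 14^2 - (sqrt(147))^2 = 196 - 147 = 49
b = sqrt(49) = 7

b = 7


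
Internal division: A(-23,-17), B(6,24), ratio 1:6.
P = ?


Px = (1*6 + 6*(-23))/7 = -132/7 = -18.8571
Py = (1*24 + 6*(-17))/7 = -78/7 = -11.1429

P = (-18.8571, -11.1429)


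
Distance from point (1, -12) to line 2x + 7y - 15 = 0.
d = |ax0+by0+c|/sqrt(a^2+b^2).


|2*1 + 7*(-12) - 15| = |-97| = 97
sqrt(4 + 49) = sqrt(53) = 7.2801
d = 97/sqrt(53) = 13.3240

13.3240


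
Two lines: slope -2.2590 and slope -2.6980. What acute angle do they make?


m1-m2 = 0.439
1+m1*m2 = 7.094782
tan(theta) = |0.439/7.094782| = 0.061876
theta = arctan(|0.439/7.094782|) = 3.5407 degrees (acute angle)

3.5407 degrees


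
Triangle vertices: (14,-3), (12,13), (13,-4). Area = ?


14*(13+ 4) = 238
12*(-4+ 3) = -12
13*(-3-13) = -208
sum = 18
Area = |18|/2 = 9.0000

9.0000 sq units


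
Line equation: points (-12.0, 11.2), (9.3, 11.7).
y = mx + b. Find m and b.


m = (0.5)/(21.3) = 0.0235
b = y1 - m*x1 = 11.2 - (0.5*(-12.0))/(21.3) = 11.2 + 0.2817 = 11.4817

y = 0.0235x + 11.4817


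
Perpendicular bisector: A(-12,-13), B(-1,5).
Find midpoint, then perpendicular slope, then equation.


Midpoint = (-6.5, -4)
Slope of AB = dy/dx = 18/11 = 1.6364
Perp slope = -dx/dy = -11/18 = -0.6111
b = My - (perp slope)*Mx = -4 + (11*(-6.5))/18 = -4 - 3.9722 = -7.9722

y = -0.6111x - 7.9722


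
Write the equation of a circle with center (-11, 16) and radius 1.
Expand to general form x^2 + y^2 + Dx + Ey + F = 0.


(x+ 11)^2 + (y-16)^2 = 1^2
D = -2h = 22, E = -2k = -32
F = h^2+k^2-r^2 = 121+256-1 = 376

x^2 + y^2 + 22x - 32y + 376 = 0


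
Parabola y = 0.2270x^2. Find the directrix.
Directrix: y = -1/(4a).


a = 0.2270
1/(4a) = 1.1013
directrix: y = -1.1013 = -1.1013

y = -1.1013


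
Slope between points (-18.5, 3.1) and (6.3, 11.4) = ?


dy = 11.4 - 3.1 = 8.3
dx = 6.3 + 18.5 = 24.8
m = 8.3/24.8 = 0.3347

m = 0.3347


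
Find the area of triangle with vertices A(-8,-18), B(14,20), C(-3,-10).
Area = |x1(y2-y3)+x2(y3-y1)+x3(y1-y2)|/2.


-8*(20+ 10) = -240
14*(-10+ 18) = 112
-3*(-18-20) = 114
sum = -14
Area = |-14|/2 = 7.0000

7.0000 sq units


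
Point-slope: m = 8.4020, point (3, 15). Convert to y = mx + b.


y - 15 = 8.4020(x - 3)
y = 8.4020x + 15 - 8.4020*3
y = 8.4020x - 10.2060

y = 8.4020x - 10.2060


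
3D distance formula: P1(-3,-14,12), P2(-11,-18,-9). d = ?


dx=-8, dy=-4, dz=-21
d = sqrt(64+16+441) = sqrt(521) = 22.8254

22.8254


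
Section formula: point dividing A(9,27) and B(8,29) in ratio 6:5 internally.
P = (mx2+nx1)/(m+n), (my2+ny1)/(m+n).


Px = (6*8 + 5*9)/11 = 93/11 = 8.4545
Py = (6*29 + 5*27)/11 = 309/11 = 28.0909

P = (8.4545, 28.0909)


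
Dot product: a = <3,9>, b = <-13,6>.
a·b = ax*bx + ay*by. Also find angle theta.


a·b = 3*(-13) + 9*6 = -39 + 54 = 15
|a| = sqrt(9+81) = 9.4868
|b| = sqrt(169+36) = 14.3178
cos(theta) = 15/(sqrt(90)*sqrt(205)) = 15/sqrt(18450) = 0.110432
theta = arccos(15/sqrt(18450)) = 83.6598 degrees

a·b = 15, theta = 83.6598 deg


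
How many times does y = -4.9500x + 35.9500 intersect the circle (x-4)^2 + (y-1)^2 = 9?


Substitute y = -4.9500x + 35.9500: (x-4)^2 + (-4.9500x+35.9500-1)^2 = 9
Expand to Ax^2 + Bx + C = 0, where b-k = 34.95
A = 1+m^2 = 25.5025
B = 2(m(b-k) - h) = 2(-4.9500*34.95 - 4) = -354.005
C = h^2 + (b-k)^2 - r^2 = 16 + 1221.5025 - 9 = 1228.5025
disc = B^2-4AC = 125319.5400 - 125319.5400 = 0
disc = 0

1 intersection point (tangent)


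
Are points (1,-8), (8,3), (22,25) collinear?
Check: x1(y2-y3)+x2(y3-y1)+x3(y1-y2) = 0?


1*(3-25) + 8*(25+ 8) + 22*(-8-3)
= -22 + 264 - 242 = 0

Yes, collinear (determinant = 0)


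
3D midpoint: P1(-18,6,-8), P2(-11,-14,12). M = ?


Mx = (-18- 11)/2 = -14.5000
My = (6- 14)/2 = -4.0000
Mz = (-8+12)/2 = 2.0000

M = (-14.5000, -4.0000, 2.0000)


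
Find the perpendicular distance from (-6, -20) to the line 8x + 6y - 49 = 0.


|8*(-6) + 6*(-20) - 49| = |-217| = 217
sqrt(64 + 36) = sqrt(100) = 10.0000
d = 217/sqrt(100) = 21.7000

21.7000


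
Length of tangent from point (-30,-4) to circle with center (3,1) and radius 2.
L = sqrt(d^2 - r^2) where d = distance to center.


d = sqrt((-30-3)^2 + (-4-1)^2) = sqrt(1089+25) = 33.3766
L = sqrt(1114.0000 - 4) = sqrt(1110.0000) = 33.3167

33.3167


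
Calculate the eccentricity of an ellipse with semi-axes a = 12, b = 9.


c = sqrt(144-81) = sqrt(63) = 7.9373
e = c/a = sqrt(63)/12 = 0.6614

e = 0.6614


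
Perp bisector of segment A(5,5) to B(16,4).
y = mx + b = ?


Midpoint = (10.5, 4.5)
Slope of AB = dy/dx = -1/11 = -0.0909
Perp slope = -dx/dy = 11/1 = 11.0000
b = My - (perp slope)*Mx = 4.5 + (11*10.5)/(-1) = 4.5 - 115.5000 = -111.0000

y = 11.0000x - 111.0000


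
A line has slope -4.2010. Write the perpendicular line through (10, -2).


Perpendicular slope = -1/m1 = -1/(-4.2010) = 0.2380
b2 = y0 - m2*x0 = -2 + 10/(-4.2010) = -2 - 2.3804 = -4.3804

y = 0.2380x - 4.3804


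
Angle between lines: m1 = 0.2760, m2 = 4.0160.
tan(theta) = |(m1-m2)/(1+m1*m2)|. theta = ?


m1-m2 = -3.74
1+m1*m2 = 2.108416
tan(theta) = |-3.74/2.108416| = 1.773843
theta = arctan(|-3.74/2.108416|) = 60.5880 degrees (acute angle)

60.5880 degrees


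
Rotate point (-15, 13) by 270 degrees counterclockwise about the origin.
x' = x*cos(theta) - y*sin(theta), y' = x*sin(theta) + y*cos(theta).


cos(270) = 0, sin(270) = -1
x' = -15*0 - 13*(-1) = 13
y' = -15*(-1) + 13*0 = 15

(13, 15)


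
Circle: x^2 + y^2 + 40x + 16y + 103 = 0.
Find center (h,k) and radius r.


h = -D/2 = -40/2 = -20
k = -E/2 = -16/2 = -8
r^2 = h^2 + k^2 - F = 400 + 64 - 103 = 361
r = 19

Center (-20, -8), radius = 19


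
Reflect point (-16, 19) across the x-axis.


Reflection rule for x-axis: (x, -y)
(-16, 19) -> (-16, -19)

(-16, -19)


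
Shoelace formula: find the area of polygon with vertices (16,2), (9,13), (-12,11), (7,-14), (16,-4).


sum(xi*y_{i+1}) = 16*13 + 9*11 - 12*(-14) + 7*(-4) + 16*2 = 479
sum(yi*x_{i+1}) = 2*9 + 13*(-12) + 11*7 - 14*16 - 4*16 = -349
Area = |479 + 349|/2 = 828/2 = 414.0000

414.0000 sq units


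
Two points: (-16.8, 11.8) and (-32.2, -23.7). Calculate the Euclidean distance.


dx = -32.2 + 16.8 = -15.4
dy = -23.7 - 11.8 = -35.5
d = sqrt(237.16 + 1260.25) = sqrt(1497.41) = 38.6964

38.6964


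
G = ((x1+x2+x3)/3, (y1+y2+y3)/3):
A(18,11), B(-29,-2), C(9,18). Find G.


Gx = (18- 29+9)/3 = -2/3 = -0.6667
Gy = (11- 2+18)/3 = 27/3 = 9.0000

G = (-0.6667, 9.0000)


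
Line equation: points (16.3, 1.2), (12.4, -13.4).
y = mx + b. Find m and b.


m = (-14.6)/(-3.9) = 3.7436
b = y1 - m*x1 = 1.2 - (-14.6*16.3)/(-3.9) = 1.2 - 61.0205 = -59.8205

y = 3.7436x - 59.8205


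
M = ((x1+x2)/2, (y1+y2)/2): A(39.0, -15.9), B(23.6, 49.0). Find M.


Mx = (39.0 + 23.6)/2 = 62.6/2 = 31.3000
My = (-15.9 + 49.0)/2 = 33.1/2 = 16.5500

(31.3000, 16.5500)


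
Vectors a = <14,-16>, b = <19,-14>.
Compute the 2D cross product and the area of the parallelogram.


cross = 14*(-14) + 16*19 = -196 + 304 = 108
Parallelogram area = |108| = 108

cross = 108, parallelogram area = 108


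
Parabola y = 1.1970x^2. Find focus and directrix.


a = 1.1970
1/(4a) = 0.2089
Focus = (0, 0.2089)
Directrix: y = -0.2089

Focus = (0, 0.2089), Directrix: y = -0.2089


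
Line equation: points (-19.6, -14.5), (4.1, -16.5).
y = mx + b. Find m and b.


m = (-2.0)/(23.7) = -0.0844
b = y1 - m*x1 = -14.5 - (-2.0*(-19.6))/(23.7) = -14.5 - 1.6540 = -16.1540

y = -0.0844x - 16.1540


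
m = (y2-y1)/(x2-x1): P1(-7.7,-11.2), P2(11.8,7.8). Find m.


dy = 7.8 + 11.2 = 19.0
dx = 11.8 + 7.7 = 19.5
m = 19.0/19.5 = 0.9744

m = 0.9744


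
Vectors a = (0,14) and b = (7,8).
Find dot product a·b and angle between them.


a·b = 0*7 + 14*8 = 0 + 112 = 112
|a| = sqrt(0+196) = 14.0000
|b| = sqrt(49+64) = 10.6301
cos(theta) = 112/(sqrt(196)*sqrt(113)) = 112/sqrt(22148) = 0.752577
theta = arccos(112/sqrt(22148)) = 41.1859 degrees

a·b = 112, theta = 41.1859 deg


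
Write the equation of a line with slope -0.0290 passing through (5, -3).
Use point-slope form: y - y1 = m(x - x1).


y + 3 = -0.0290(x - 5)
y = -0.0290x - 3 + 0.0290*5
y = -0.0290x - 2.8550

y = -0.0290x - 2.8550


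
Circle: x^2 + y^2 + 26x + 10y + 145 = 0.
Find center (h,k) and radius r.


h = -D/2 = -26/2 = -13
k = -E/2 = -10/2 = -5
r^2 = h^2 + k^2 - F = 169 + 25 - 145 = 49
r = 7

Center (-13, -5), radius = 7


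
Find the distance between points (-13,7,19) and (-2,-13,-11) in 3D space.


dx=11, dy=-20, dz=-30
d = sqrt(121+400+900) = sqrt(1421) = 37.6962

37.6962


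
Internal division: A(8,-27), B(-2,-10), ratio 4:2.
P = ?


Px = (4*(-2) + 2*8)/6 = 8/6 = 1.3333
Py = (4*(-10) + 2*(-27))/6 = -94/6 = -15.6667

P = (1.3333, -15.6667)


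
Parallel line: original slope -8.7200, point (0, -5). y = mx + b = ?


Parallel lines have equal slopes.
m2 = -8.7200
b2 = -5 + 8.7200*0 = -5.0000

y = -8.7200x - 5.0000


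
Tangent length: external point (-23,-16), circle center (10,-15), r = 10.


d = sqrt((-23-10)^2 + (-16+ 15)^2) = sqrt(1089+1) = 33.0151
L = sqrt(1090.0000 - 100) = sqrt(990.0000) = 31.4643

31.4643


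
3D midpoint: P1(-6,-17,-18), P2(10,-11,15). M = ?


Mx = (-6+10)/2 = 2.0000
My = (-17- 11)/2 = -14.0000
Mz = (-18+15)/2 = -1.5000

M = (2.0000, -14.0000, -1.5000)


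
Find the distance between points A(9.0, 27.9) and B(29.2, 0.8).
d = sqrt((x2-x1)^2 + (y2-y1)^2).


dx = 29.2 - 9.0 = 20.2
dy = 0.8 - 27.9 = -27.1
d = sqrt(408.04 + 734.41) = sqrt(1142.45) = 33.8001

33.8001


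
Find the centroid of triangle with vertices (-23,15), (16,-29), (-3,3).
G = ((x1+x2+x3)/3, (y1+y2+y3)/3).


Gx = (-23+16- 3)/3 = -10/3 = -3.3333
Gy = (15- 29+3)/3 = -11/3 = -3.6667

G = (-3.3333, -3.6667)


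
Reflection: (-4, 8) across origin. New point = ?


Reflection rule for origin: (-x, -y)
(-4, 8) -> (4, -8)

(4, -8)


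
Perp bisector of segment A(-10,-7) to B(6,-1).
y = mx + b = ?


Midpoint = (-2, -4)
Slope of AB = dy/dx = 6/16 = 0.3750
Perp slope = -dx/dy = -16/6 = -2.6667
b = My - (perp slope)*Mx = -4 + (16*(-2))/6 = -4 - 5.3333 = -9.3333

y = -2.6667x - 9.3333


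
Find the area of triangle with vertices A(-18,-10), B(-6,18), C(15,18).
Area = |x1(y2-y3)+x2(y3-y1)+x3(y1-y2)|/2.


-18*(18-18) = 0
-6*(18+ 10) = -168
15*(-10-18) = -420
sum = -588
Area = |-588|/2 = 294.0000

294.0000 sq units


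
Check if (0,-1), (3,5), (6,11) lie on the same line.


0*(5-11) + 3*(11+ 1) + 6*(-1-5)
= 0 + 36 - 36 = 0

Yes, collinear (determinant = 0)


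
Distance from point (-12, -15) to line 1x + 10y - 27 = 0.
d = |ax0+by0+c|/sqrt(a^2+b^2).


|1*(-12) + 10*(-15) - 27| = |-189| = 189
sqrt(1 + 100) = sqrt(101) = 10.0499
d = 189/sqrt(101) = 18.8062

18.8062


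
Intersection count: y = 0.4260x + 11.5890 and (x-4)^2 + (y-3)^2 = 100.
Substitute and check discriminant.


Substitute y = 0.4260x + 11.5890: (x-4)^2 + (0.4260x+11.5890-3)^2 = 100
Expand to Ax^2 + Bx + C = 0, where b-k = 8.589
A = 1+m^2 = 1.181476
B = 2(m(b-k) - h) = 2(0.4260*8.589 - 4) = -0.682172
C = h^2 + (b-k)^2 - r^2 = 16 + 73.770921 - 100 = -10.229079
disc = B^2-4AC = 0.4654 + 48.3416 = 48.8070
disc > 0

2 intersection points


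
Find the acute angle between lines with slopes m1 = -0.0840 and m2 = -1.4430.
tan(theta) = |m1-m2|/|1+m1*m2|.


m1-m2 = 1.359
1+m1*m2 = 1.121212
tan(theta) = |1.359/1.121212| = 1.212081
theta = arctan(|1.359/1.121212|) = 50.4764 degrees (acute angle)

50.4764 degrees


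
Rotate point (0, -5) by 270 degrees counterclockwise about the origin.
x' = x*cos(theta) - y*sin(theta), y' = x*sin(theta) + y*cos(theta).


cos(270) = 0, sin(270) = -1
x' = 0*0 + 5*(-1) = -5
y' = 0*(-1) - 5*0 = 0

(-5, 0)


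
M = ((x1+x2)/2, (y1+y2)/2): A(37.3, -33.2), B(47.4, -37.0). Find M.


Mx = (37.3 + 47.4)/2 = 84.7/2 = 42.3500
My = (-33.2 - 37.0)/2 = -70.2/2 = -35.1000

(42.3500, -35.1000)


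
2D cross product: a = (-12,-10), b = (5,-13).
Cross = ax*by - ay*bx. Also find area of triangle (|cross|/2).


cross = -12*(-13) + 10*5 = 156 + 50 = 206
Triangle area = |206|/2 = 206/2 = 103.0000

cross = 206, triangle area = 103.0000


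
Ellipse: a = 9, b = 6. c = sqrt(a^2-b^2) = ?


c^2 = 9^2 - 6^2 = 81 - 36 = 45
c = sqrt(45) = 6.7082

c = 6.7082


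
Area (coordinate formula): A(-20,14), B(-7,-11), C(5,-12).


-20*(-11+ 12) = -20
-7*(-12-14) = 182
5*(14+ 11) = 125
sum = 287
Area = |287|/2 = 143.5000

143.5000 sq units


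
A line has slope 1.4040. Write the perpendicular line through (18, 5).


Perpendicular slope = -1/m1 = -1/1.4040 = -0.7123
b2 = y0 - m2*x0 = 5 + 18/1.4040 = 5 + 12.8205 = 17.8205

y = -0.7123x + 17.8205


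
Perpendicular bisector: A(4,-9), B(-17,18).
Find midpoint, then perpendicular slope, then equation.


Midpoint = (-6.5, 4.5)
Slope of AB = dy/dx = 27/(-21) = -1.2857
Perp slope = -dx/dy = 21/27 = 0.7778
b = My - (perp slope)*Mx = 4.5 + (-21*(-6.5))/27 = 4.5 + 5.0556 = 9.5556

y = 0.7778x + 9.5556


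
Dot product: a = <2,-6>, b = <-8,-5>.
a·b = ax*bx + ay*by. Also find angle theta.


a·b = 2*(-8) - 6*(-5) = -16 + 30 = 14
|a| = sqrt(4+36) = 6.3246
|b| = sqrt(64+25) = 9.4340
cos(theta) = 14/(sqrt(40)*sqrt(89)) = 14/sqrt(3560) = 0.234641
theta = arccos(14/sqrt(3560)) = 76.4296 degrees

a·b = 14, theta = 76.4296 deg
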